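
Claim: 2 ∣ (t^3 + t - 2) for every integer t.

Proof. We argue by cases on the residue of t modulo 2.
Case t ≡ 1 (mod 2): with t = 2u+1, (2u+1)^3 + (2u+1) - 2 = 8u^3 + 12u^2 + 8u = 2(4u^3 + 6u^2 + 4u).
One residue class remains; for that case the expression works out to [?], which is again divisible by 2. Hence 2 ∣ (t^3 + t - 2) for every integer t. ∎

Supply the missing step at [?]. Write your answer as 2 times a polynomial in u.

The residues treated are {1}, so the missing case is t ≡ 0 (mod 2); write t = 2u.
Then (2u)^3 + (2u) - 2 = 8u^3 + 2u - 2 = 2(4u^3 + u - 1).

2(4u^3 + u - 1)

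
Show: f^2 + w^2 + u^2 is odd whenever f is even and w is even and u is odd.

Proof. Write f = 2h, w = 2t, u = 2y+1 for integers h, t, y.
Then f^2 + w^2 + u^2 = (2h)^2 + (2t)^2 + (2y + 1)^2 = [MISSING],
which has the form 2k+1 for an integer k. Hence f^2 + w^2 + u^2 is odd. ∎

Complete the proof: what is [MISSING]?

2(2h^2 + 2t^2 + 2y^2 + 2y) + 1

Expanding: (2h)^2 + (2t)^2 + (2y + 1)^2 = 4h^2 + 4t^2 + 4y^2 + 4y + 1.
Every term except the constant is even, so this is 2(2h^2 + 2t^2 + 2y^2 + 2y) + 1,
and 2h^2 + 2t^2 + 2y^2 + 2y ∈ ℤ gives the required form.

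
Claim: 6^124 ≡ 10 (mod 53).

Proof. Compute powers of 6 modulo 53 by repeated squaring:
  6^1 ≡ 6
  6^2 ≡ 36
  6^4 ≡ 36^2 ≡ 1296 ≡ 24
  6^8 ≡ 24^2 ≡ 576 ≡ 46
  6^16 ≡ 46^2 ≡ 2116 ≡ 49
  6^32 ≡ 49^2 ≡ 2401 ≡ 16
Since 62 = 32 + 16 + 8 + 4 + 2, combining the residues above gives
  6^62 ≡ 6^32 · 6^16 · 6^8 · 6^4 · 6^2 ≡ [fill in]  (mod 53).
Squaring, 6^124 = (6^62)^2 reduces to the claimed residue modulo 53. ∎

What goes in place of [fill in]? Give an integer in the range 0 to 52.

13

6^32 · 6^16 · 6^8 · 6^4 · 6^2 ≡ 16 · 49 · 46 · 24 · 36 = 31159296.
31159296 mod 53 = 13, so 6^62 ≡ 13 (mod 53).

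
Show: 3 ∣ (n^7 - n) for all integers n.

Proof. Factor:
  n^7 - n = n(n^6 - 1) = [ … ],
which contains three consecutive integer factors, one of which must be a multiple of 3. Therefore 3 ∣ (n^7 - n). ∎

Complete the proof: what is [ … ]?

(n - 1)n(n + 1)(n^4 + n^2 + 1)

n^6 - 1 = (n^2 - 1)(n^4 + n^2 + 1), and n^2 - 1 = (n-1)(n+1).
So n(n^6 - 1) = (n - 1)n(n + 1)(n^4 + n^2 + 1).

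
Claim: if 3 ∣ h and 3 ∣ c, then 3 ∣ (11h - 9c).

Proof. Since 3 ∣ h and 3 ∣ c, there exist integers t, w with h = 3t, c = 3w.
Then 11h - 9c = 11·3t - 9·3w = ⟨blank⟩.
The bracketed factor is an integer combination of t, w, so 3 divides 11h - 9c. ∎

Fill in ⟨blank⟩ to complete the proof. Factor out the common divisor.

3(11t - 9w)

Pull the common 3 out of every term: 11·3t - 9·3w = 3(11t - 9w).
11t - 9w is an integer, which exhibits the divisibility.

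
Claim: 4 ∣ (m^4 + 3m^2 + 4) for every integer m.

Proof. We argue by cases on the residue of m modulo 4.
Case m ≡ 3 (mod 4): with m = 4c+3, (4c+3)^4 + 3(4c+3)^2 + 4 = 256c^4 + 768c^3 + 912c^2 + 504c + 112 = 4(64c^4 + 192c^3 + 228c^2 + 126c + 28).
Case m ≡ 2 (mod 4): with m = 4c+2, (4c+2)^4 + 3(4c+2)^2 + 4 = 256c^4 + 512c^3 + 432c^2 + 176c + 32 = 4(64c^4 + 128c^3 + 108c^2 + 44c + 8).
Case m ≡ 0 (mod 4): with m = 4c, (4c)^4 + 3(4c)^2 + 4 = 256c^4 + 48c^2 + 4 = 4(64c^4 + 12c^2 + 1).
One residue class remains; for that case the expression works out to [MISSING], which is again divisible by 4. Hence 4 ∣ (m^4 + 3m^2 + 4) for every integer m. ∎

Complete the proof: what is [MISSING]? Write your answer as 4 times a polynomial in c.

4(64c^4 + 64c^3 + 36c^2 + 10c + 2)

Only m ≡ 1 (mod 4) is unaccounted for. Put m = 4c+1:
(4c+1)^4 + 3(4c+1)^2 + 4 expands to 256c^4 + 256c^3 + 144c^2 + 40c + 8,
and factoring out 4 leaves 4(64c^4 + 64c^3 + 36c^2 + 10c + 2).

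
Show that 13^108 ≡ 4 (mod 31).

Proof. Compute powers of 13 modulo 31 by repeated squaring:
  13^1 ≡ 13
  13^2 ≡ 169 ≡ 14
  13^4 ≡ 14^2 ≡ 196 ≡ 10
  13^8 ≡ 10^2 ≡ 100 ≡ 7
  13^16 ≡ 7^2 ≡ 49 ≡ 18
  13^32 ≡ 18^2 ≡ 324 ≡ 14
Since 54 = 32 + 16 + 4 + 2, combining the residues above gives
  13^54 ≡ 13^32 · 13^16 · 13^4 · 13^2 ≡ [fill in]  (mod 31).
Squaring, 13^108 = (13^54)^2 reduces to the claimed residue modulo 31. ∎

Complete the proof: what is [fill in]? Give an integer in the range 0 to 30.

Multiply the listed residues: 14 · 18 · 10 · 14 = 252 → 2520 → 35280.
Reducing modulo 31: 35280 = 1138·31 + 2, so 13^54 ≡ 2.

2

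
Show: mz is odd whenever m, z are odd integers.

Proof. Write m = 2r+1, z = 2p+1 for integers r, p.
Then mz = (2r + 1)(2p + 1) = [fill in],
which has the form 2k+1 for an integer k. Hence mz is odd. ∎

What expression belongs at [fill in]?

2(2pr + p + r) + 1

(2r + 1)(2p + 1) = 4pr + 2p + 2r + 1
= 2(2pr + p + r) + 1.
Since 2pr + p + r is an integer, the product is of the form 2k+1 for an integer k.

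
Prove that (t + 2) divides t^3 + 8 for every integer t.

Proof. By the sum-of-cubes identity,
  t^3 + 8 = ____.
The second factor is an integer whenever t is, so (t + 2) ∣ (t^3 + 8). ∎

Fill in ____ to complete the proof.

(t + 2)(t^2 - 2t + 4)

Polynomial division of t^3 + 8 by t + 2 leaves remainder 0 and quotient t^2 - 2t + 4.
Hence t^3 + 8 = (t + 2)(t^2 - 2t + 4).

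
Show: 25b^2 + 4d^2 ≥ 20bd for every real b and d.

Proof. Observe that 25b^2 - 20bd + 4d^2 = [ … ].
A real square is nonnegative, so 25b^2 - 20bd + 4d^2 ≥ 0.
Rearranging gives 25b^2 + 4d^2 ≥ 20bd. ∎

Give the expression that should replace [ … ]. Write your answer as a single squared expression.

(5b - 2d)^2

The leading and trailing coefficients are 5^2 and 2^2, and 20 = 2·5·2, so the trinomial is (5b - 2d)^2.
Hence 25b^2 - 20bd + 4d^2 ≥ 0.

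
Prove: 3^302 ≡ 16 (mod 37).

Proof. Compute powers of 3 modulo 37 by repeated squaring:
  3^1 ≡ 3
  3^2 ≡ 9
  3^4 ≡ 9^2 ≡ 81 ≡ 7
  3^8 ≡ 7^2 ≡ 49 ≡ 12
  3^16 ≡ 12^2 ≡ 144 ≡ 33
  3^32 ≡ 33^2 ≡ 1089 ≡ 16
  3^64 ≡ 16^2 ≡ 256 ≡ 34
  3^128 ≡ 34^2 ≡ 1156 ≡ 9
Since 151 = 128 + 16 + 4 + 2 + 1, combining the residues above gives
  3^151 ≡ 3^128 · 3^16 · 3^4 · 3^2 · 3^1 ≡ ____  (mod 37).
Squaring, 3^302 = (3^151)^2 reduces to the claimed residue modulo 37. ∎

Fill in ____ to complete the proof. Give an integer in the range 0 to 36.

Multiply the listed residues: 9 · 33 · 7 · 9 · 3 = 297 → 2079 → 18711 → 56133.
Reducing modulo 37: 56133 = 1517·37 + 4, so 3^151 ≡ 4.

4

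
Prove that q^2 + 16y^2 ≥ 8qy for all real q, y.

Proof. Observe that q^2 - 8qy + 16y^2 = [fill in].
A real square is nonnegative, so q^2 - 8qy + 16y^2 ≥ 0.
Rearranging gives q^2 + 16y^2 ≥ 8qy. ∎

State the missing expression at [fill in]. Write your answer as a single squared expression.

q^2 - 8qy + 16y^2 is a perfect-square trinomial: the outer terms are (q)^2 and (4y)^2, and the cross term is -2·q·4y.
So q^2 - 8qy + 16y^2 = (q - 4y)^2 ≥ 0.

(q - 4y)^2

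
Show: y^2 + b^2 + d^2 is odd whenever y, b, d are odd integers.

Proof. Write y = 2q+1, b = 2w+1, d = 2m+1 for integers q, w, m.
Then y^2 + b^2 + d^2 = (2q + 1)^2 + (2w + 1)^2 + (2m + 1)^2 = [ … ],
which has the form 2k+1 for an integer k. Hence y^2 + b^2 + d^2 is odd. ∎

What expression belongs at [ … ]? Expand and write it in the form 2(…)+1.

2(2m^2 + 2m + 2q^2 + 2q + 2w^2 + 2w + 1) + 1

Expanding: (2q + 1)^2 + (2w + 1)^2 + (2m + 1)^2 = 4m^2 + 4m + 4q^2 + 4q + 4w^2 + 4w + 3.
Every term except the constant is even, so this is 2(2m^2 + 2m + 2q^2 + 2q + 2w^2 + 2w + 1) + 1,
and 2m^2 + 2m + 2q^2 + 2q + 2w^2 + 2w + 1 ∈ ℤ gives the required form.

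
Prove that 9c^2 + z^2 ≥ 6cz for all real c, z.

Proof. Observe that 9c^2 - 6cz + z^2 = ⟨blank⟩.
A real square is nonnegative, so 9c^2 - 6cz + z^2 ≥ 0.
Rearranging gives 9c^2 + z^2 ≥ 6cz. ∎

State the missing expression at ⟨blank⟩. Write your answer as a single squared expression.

9c^2 - 6cz + z^2 is a perfect-square trinomial: the outer terms are (3c)^2 and (z)^2, and the cross term is -2·3c·z.
So 9c^2 - 6cz + z^2 = (3c - z)^2 ≥ 0.

(3c - z)^2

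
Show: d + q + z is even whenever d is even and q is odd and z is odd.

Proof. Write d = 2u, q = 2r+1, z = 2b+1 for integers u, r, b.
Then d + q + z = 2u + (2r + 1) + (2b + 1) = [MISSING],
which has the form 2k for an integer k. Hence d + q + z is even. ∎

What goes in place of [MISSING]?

2u + (2r + 1) + (2b + 1) = 2b + 2r + 2u + 2
= 2(b + r + u + 1).
Since b + r + u + 1 is an integer, the sum is of the form 2k for an integer k.

2(b + r + u + 1)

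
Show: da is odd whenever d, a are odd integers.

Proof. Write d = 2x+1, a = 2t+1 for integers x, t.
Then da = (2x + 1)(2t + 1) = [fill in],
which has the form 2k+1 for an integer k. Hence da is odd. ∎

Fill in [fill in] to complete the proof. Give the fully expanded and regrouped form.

Expanding: (2x + 1)(2t + 1) = 4tx + 2t + 2x + 1.
Every term except the constant is even, so this is 2(2tx + t + x) + 1,
and 2tx + t + x ∈ ℤ gives the required form.

2(2tx + t + x) + 1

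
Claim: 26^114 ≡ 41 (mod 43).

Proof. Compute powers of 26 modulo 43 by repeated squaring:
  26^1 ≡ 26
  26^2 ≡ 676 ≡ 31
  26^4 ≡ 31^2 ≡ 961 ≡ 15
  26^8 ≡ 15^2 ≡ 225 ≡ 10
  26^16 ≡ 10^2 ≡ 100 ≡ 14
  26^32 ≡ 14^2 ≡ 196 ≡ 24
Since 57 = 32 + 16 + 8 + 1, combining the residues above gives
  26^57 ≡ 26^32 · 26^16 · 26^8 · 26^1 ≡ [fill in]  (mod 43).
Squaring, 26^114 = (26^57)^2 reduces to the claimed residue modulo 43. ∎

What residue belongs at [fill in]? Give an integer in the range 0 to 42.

Multiply the listed residues: 24 · 14 · 10 · 26 = 336 → 3360 → 87360.
Reducing modulo 43: 87360 = 2031·43 + 27, so 26^57 ≡ 27.

27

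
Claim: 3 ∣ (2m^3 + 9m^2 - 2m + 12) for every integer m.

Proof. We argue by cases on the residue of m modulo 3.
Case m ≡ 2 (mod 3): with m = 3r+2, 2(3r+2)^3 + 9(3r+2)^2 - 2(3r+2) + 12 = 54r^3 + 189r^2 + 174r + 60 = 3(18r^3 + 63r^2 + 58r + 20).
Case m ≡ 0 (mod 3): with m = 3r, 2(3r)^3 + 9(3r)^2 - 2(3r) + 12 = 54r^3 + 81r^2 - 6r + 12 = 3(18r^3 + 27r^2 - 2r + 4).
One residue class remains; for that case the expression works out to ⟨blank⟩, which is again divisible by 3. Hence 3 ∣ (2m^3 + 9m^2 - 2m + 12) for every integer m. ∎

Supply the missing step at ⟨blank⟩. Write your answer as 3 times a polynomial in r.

Only m ≡ 1 (mod 3) is unaccounted for. Put m = 3r+1:
2(3r+1)^3 + 9(3r+1)^2 - 2(3r+1) + 12 expands to 54r^3 + 135r^2 + 66r + 21,
and factoring out 3 leaves 3(18r^3 + 45r^2 + 22r + 7).

3(18r^3 + 45r^2 + 22r + 7)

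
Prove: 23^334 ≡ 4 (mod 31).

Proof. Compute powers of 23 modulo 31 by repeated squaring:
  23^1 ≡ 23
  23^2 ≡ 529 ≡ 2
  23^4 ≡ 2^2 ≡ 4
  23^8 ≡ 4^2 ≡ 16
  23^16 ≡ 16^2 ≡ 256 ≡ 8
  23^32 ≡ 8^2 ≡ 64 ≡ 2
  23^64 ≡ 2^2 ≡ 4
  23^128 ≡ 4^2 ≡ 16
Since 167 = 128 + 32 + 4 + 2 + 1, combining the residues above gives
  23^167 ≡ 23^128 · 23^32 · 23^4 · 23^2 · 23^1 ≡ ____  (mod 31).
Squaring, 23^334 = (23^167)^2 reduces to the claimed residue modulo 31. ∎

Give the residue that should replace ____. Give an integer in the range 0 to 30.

23^128 · 23^32 · 23^4 · 23^2 · 23^1 ≡ 16 · 2 · 4 · 2 · 23 = 5888.
5888 mod 31 = 29, so 23^167 ≡ 29 (mod 31).

29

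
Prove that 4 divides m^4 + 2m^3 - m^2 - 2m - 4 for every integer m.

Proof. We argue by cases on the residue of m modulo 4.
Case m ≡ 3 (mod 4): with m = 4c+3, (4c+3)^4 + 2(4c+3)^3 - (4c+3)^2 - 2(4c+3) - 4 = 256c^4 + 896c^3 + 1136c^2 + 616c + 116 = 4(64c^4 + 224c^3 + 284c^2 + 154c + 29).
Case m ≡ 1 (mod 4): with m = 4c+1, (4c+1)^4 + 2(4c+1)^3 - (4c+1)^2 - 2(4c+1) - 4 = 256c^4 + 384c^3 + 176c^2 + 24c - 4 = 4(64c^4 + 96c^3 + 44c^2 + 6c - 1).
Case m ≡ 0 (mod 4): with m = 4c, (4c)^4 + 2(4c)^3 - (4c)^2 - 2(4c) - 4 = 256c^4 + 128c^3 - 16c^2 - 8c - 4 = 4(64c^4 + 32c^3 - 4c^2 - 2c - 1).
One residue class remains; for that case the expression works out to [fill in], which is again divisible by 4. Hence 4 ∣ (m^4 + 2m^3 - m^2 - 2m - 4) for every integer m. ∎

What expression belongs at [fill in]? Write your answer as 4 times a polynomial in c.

The residues treated are {3, 1, 0}, so the missing case is m ≡ 2 (mod 4); write m = 4c+2.
Then (4c+2)^4 + 2(4c+2)^3 - (4c+2)^2 - 2(4c+2) - 4 = 256c^4 + 640c^3 + 560c^2 + 200c + 20 = 4(64c^4 + 160c^3 + 140c^2 + 50c + 5).

4(64c^4 + 160c^3 + 140c^2 + 50c + 5)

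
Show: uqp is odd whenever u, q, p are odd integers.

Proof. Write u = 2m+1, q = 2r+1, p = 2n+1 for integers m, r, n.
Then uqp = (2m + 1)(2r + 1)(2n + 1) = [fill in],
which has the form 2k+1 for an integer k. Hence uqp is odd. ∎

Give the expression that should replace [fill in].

2(4mnr + 2mn + 2mr + m + 2nr + n + r) + 1

(2m + 1)(2r + 1)(2n + 1) = 8mnr + 4mn + 4mr + 2m + 4nr + 2n + 2r + 1
= 2(4mnr + 2mn + 2mr + m + 2nr + n + r) + 1.
Since 4mnr + 2mn + 2mr + m + 2nr + n + r is an integer, the product is of the form 2k+1 for an integer k.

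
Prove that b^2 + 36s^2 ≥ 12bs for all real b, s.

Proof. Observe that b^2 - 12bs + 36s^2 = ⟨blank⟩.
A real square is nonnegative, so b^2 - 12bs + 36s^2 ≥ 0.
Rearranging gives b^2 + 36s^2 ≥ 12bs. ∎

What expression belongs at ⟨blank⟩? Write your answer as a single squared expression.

(b - 6s)^2

b^2 - 12bs + 36s^2 is a perfect-square trinomial: the outer terms are (b)^2 and (6s)^2, and the cross term is -2·b·6s.
So b^2 - 12bs + 36s^2 = (b - 6s)^2 ≥ 0.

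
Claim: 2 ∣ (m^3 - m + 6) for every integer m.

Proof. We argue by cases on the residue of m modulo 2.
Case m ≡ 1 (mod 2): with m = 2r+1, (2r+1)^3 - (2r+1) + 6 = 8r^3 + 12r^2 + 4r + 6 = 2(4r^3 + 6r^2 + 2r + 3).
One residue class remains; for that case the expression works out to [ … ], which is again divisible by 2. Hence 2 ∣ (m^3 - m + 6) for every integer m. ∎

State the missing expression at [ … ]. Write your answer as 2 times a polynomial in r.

2(4r^3 - r + 3)

The residues treated are {1}, so the missing case is m ≡ 0 (mod 2); write m = 2r.
Then (2r)^3 - (2r) + 6 = 8r^3 - 2r + 6 = 2(4r^3 - r + 3).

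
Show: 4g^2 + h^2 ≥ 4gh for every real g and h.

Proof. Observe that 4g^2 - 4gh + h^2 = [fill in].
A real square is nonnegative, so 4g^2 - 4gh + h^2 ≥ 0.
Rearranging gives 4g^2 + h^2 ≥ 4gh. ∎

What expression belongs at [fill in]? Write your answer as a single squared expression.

(2g - h)^2

4g^2 - 4gh + h^2 is a perfect-square trinomial: the outer terms are (2g)^2 and (h)^2, and the cross term is -2·2g·h.
So 4g^2 - 4gh + h^2 = (2g - h)^2 ≥ 0.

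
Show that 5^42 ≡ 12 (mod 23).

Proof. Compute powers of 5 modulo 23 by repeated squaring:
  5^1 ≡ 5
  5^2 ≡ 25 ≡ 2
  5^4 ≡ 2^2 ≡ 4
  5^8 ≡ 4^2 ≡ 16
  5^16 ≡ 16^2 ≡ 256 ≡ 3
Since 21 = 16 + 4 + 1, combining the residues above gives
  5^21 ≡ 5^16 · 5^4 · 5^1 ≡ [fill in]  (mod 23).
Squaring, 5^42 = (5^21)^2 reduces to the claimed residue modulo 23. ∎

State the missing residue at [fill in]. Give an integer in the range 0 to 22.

5^16 · 5^4 · 5^1 ≡ 3 · 4 · 5 = 60.
60 mod 23 = 14, so 5^21 ≡ 14 (mod 23).

14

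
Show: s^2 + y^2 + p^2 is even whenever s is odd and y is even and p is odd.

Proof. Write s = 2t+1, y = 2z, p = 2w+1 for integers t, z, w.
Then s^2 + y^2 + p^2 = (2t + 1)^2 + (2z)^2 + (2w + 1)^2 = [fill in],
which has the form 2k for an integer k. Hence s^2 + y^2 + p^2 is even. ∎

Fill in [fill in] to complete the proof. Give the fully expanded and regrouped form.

(2t + 1)^2 + (2z)^2 + (2w + 1)^2 = 4t^2 + 4t + 4w^2 + 4w + 4z^2 + 2
= 2(2t^2 + 2t + 2w^2 + 2w + 2z^2 + 1).
Since 2t^2 + 2t + 2w^2 + 2w + 2z^2 + 1 is an integer, the sum of squares is of the form 2k for an integer k.

2(2t^2 + 2t + 2w^2 + 2w + 2z^2 + 1)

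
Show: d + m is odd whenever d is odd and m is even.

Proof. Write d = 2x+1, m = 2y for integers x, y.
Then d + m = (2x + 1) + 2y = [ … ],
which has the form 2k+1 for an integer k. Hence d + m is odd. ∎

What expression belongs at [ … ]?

2(x + y) + 1

(2x + 1) + 2y = 2x + 2y + 1
= 2(x + y) + 1.
Since x + y is an integer, the sum is of the form 2k+1 for an integer k.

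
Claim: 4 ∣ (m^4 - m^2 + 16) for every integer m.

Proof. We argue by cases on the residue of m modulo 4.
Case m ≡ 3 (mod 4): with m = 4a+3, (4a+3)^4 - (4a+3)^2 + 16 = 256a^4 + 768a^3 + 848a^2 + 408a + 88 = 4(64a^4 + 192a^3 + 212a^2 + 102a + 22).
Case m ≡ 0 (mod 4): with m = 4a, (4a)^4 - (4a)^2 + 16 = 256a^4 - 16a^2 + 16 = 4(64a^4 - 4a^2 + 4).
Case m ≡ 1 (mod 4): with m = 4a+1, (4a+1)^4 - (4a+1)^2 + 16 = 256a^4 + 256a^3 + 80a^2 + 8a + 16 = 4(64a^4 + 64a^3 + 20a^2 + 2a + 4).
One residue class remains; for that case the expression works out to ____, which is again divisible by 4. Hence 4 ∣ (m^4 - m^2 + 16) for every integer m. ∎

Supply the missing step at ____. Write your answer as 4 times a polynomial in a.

Only m ≡ 2 (mod 4) is unaccounted for. Put m = 4a+2:
(4a+2)^4 - (4a+2)^2 + 16 expands to 256a^4 + 512a^3 + 368a^2 + 112a + 28,
and factoring out 4 leaves 4(64a^4 + 128a^3 + 92a^2 + 28a + 7).

4(64a^4 + 128a^3 + 92a^2 + 28a + 7)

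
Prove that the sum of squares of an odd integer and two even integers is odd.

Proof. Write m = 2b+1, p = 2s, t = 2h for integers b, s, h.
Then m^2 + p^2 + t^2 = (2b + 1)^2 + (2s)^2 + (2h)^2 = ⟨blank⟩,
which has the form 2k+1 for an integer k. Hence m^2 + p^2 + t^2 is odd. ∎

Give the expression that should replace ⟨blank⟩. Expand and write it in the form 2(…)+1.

Expanding: (2b + 1)^2 + (2s)^2 + (2h)^2 = 4b^2 + 4b + 4h^2 + 4s^2 + 1.
Every term except the constant is even, so this is 2(2b^2 + 2b + 2h^2 + 2s^2) + 1,
and 2b^2 + 2b + 2h^2 + 2s^2 ∈ ℤ gives the required form.

2(2b^2 + 2b + 2h^2 + 2s^2) + 1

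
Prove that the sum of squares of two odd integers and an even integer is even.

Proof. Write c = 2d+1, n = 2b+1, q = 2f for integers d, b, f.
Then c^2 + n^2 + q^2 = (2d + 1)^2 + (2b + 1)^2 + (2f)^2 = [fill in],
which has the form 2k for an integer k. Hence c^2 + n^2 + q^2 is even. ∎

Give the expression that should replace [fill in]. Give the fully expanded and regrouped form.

Expanding: (2d + 1)^2 + (2b + 1)^2 + (2f)^2 = 4b^2 + 4b + 4d^2 + 4d + 4f^2 + 2.
Every term is even; pulling out the factor of 2 gives 2(2b^2 + 2b + 2d^2 + 2d + 2f^2 + 1).

2(2b^2 + 2b + 2d^2 + 2d + 2f^2 + 1)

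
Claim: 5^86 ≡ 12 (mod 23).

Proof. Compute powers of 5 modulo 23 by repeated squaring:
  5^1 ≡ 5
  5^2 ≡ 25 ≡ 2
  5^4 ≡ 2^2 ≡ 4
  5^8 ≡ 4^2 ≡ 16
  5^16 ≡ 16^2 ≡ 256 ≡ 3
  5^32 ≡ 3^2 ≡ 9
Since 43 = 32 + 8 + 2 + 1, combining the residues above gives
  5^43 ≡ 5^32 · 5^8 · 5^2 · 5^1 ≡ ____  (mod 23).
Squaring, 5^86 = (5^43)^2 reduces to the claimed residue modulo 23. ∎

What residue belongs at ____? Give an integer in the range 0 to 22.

14

Multiply the listed residues: 9 · 16 · 2 · 5 = 144 → 288 → 1440.
Reducing modulo 23: 1440 = 62·23 + 14, so 5^43 ≡ 14.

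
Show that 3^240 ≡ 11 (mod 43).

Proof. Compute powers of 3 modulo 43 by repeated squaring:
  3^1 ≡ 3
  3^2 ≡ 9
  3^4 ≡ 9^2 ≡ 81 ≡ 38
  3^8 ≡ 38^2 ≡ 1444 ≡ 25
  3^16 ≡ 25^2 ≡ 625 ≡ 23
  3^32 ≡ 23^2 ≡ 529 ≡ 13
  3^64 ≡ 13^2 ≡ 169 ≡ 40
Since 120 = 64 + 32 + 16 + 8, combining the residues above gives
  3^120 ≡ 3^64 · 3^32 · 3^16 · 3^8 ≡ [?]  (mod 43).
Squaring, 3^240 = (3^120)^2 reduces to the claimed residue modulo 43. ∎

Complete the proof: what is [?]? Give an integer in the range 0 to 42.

21

Multiply the listed residues: 40 · 13 · 23 · 25 = 520 → 11960 → 299000.
Reducing modulo 43: 299000 = 6953·43 + 21, so 3^120 ≡ 21.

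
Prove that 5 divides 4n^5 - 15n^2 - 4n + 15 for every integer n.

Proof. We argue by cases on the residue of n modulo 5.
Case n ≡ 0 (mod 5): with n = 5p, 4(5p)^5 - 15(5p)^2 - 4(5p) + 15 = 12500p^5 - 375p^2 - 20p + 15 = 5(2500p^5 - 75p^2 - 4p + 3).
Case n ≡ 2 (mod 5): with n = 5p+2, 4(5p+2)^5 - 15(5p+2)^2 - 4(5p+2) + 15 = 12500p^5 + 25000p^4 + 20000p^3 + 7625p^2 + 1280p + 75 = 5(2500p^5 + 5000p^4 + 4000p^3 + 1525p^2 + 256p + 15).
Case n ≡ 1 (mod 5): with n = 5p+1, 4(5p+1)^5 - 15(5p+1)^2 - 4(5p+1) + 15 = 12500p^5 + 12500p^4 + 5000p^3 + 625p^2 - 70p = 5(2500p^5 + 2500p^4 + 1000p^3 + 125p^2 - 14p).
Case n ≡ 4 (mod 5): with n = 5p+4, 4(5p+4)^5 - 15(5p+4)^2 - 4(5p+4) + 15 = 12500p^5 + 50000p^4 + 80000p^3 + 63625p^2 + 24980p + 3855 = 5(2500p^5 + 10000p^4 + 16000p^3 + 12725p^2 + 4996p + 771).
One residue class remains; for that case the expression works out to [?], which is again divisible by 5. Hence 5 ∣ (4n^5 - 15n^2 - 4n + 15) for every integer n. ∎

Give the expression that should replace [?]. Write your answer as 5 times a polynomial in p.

The residues treated are {0, 2, 1, 4}, so the missing case is n ≡ 3 (mod 5); write n = 5p+3.
Then 4(5p+3)^5 - 15(5p+3)^2 - 4(5p+3) + 15 = 12500p^5 + 37500p^4 + 45000p^3 + 26625p^2 + 7630p + 840 = 5(2500p^5 + 7500p^4 + 9000p^3 + 5325p^2 + 1526p + 168).

5(2500p^5 + 7500p^4 + 9000p^3 + 5325p^2 + 1526p + 168)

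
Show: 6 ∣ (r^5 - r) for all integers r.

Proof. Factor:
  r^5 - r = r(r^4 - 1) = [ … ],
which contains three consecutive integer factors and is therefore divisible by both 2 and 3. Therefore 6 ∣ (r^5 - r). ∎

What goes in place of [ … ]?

r^4 - 1 = (r^2 - 1)(r^2 + 1), and r^2 - 1 = (r-1)(r+1).
So r(r^4 - 1) = (r - 1)r(r + 1)(r^2 + 1).

(r - 1)r(r + 1)(r^2 + 1)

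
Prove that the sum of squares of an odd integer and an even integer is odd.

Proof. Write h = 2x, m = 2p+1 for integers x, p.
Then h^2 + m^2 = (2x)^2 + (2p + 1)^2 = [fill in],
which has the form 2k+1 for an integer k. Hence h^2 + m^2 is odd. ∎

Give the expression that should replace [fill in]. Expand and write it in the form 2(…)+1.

Expanding: (2x)^2 + (2p + 1)^2 = 4p^2 + 4p + 4x^2 + 1.
Every term except the constant is even, so this is 2(2p^2 + 2p + 2x^2) + 1,
and 2p^2 + 2p + 2x^2 ∈ ℤ gives the required form.

2(2p^2 + 2p + 2x^2) + 1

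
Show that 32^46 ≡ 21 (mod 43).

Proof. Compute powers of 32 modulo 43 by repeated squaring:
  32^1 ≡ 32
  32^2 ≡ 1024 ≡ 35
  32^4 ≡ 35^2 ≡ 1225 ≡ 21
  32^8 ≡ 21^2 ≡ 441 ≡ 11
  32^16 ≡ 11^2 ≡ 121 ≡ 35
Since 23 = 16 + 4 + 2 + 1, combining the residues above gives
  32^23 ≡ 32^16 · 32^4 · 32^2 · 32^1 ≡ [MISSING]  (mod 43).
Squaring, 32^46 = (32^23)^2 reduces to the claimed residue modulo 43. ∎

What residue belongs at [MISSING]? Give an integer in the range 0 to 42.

8

Multiply the listed residues: 35 · 21 · 35 · 32 = 735 → 25725 → 823200.
Reducing modulo 43: 823200 = 19144·43 + 8, so 32^23 ≡ 8.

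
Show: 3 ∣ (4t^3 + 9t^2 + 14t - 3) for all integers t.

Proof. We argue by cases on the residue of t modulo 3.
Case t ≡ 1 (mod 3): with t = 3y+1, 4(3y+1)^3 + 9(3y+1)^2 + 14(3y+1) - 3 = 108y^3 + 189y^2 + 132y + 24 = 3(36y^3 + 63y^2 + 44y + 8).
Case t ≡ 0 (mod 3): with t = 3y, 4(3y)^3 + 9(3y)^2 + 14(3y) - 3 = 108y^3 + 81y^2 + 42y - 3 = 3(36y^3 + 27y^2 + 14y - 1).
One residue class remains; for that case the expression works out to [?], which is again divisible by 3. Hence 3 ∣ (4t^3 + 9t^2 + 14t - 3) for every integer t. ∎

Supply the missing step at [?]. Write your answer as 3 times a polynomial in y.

3(36y^3 + 99y^2 + 98y + 31)

The residues treated are {1, 0}, so the missing case is t ≡ 2 (mod 3); write t = 3y+2.
Then 4(3y+2)^3 + 9(3y+2)^2 + 14(3y+2) - 3 = 108y^3 + 297y^2 + 294y + 93 = 3(36y^3 + 99y^2 + 98y + 31).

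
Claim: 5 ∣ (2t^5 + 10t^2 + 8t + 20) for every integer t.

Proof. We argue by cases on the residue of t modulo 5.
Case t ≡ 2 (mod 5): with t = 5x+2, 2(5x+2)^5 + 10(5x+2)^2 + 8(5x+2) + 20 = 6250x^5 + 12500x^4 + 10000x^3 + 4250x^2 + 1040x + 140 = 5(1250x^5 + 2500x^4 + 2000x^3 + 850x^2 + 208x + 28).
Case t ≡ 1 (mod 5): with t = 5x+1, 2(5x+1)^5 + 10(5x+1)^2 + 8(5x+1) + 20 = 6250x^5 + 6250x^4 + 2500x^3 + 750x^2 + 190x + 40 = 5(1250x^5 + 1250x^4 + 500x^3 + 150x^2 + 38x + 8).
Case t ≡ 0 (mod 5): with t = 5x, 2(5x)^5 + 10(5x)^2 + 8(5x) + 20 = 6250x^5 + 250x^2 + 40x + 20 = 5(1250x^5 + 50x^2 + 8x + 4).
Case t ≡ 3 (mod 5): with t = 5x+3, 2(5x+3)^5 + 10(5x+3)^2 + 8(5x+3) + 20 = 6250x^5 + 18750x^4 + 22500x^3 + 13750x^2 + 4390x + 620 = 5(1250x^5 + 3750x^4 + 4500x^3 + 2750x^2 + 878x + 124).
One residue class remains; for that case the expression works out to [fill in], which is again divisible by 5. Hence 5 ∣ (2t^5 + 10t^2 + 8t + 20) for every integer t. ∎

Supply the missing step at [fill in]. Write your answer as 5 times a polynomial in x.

5(1250x^5 + 5000x^4 + 8000x^3 + 6450x^2 + 2648x + 452)

The residues treated are {2, 1, 0, 3}, so the missing case is t ≡ 4 (mod 5); write t = 5x+4.
Then 2(5x+4)^5 + 10(5x+4)^2 + 8(5x+4) + 20 = 6250x^5 + 25000x^4 + 40000x^3 + 32250x^2 + 13240x + 2260 = 5(1250x^5 + 5000x^4 + 8000x^3 + 6450x^2 + 2648x + 452).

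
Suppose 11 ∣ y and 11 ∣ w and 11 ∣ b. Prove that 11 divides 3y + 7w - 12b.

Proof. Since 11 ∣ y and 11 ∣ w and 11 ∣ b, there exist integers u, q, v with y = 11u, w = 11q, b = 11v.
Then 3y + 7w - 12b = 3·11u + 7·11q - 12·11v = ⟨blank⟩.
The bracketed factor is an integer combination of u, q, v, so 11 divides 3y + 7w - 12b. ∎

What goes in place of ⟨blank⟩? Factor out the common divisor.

Each term has a factor of 11: 3·11u + 7·11q - 12·11v = 11·(7q + 3u - 12v).
Since 7q + 3u - 12v is an integer, 11 ∣ (3y + 7w - 12b).

11(7q + 3u - 12v)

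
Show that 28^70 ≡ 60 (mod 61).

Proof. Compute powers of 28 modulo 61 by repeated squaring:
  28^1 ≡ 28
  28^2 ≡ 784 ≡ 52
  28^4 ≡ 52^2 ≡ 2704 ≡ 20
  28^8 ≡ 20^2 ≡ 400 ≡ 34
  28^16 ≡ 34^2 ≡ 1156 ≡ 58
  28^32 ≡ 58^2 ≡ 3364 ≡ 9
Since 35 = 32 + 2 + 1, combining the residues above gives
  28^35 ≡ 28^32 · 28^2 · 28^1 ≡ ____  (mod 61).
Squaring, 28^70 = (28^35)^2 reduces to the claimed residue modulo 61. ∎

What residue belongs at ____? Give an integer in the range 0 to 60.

50

Multiply the listed residues: 9 · 52 · 28 = 468 → 13104.
Reducing modulo 61: 13104 = 214·61 + 50, so 28^35 ≡ 50.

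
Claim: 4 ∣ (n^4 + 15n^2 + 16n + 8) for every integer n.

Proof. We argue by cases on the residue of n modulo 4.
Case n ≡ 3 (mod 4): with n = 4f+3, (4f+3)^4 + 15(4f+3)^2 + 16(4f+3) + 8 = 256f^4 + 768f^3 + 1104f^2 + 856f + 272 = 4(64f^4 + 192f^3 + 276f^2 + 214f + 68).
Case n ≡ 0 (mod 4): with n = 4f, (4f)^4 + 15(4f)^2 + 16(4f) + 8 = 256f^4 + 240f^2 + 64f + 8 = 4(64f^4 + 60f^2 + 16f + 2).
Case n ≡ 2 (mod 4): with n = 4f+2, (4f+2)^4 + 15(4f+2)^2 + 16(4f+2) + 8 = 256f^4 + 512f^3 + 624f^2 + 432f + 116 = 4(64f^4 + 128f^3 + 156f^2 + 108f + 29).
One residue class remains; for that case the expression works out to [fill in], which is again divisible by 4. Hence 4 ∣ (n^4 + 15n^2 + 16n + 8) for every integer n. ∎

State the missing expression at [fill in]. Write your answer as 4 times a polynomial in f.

The residues treated are {3, 0, 2}, so the missing case is n ≡ 1 (mod 4); write n = 4f+1.
Then (4f+1)^4 + 15(4f+1)^2 + 16(4f+1) + 8 = 256f^4 + 256f^3 + 336f^2 + 200f + 40 = 4(64f^4 + 64f^3 + 84f^2 + 50f + 10).

4(64f^4 + 64f^3 + 84f^2 + 50f + 10)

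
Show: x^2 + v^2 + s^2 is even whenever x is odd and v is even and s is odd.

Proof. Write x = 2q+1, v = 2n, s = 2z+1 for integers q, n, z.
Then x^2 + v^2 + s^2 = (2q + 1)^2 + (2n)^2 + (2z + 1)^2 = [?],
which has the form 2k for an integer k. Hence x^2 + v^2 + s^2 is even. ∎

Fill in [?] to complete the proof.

2(2n^2 + 2q^2 + 2q + 2z^2 + 2z + 1)

Expanding: (2q + 1)^2 + (2n)^2 + (2z + 1)^2 = 4n^2 + 4q^2 + 4q + 4z^2 + 4z + 2.
Every term is even; pulling out the factor of 2 gives 2(2n^2 + 2q^2 + 2q + 2z^2 + 2z + 1).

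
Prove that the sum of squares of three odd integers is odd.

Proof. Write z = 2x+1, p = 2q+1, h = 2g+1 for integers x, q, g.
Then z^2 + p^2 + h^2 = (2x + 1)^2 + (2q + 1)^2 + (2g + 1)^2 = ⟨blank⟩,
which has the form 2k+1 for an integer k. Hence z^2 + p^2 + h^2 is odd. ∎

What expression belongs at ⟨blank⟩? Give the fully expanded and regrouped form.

Expanding: (2x + 1)^2 + (2q + 1)^2 + (2g + 1)^2 = 4g^2 + 4g + 4q^2 + 4q + 4x^2 + 4x + 3.
Every term except the constant is even, so this is 2(2g^2 + 2g + 2q^2 + 2q + 2x^2 + 2x + 1) + 1,
and 2g^2 + 2g + 2q^2 + 2q + 2x^2 + 2x + 1 ∈ ℤ gives the required form.

2(2g^2 + 2g + 2q^2 + 2q + 2x^2 + 2x + 1) + 1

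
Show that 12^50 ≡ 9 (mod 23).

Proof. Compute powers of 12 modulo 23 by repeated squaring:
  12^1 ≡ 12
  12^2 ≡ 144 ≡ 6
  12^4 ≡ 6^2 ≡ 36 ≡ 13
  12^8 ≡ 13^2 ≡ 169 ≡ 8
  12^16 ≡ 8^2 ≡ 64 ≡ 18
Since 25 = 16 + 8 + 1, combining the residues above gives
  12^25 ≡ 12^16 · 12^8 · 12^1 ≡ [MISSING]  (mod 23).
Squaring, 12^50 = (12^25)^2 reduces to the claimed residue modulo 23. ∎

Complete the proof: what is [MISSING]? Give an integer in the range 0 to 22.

12^16 · 12^8 · 12^1 ≡ 18 · 8 · 12 = 1728.
1728 mod 23 = 3, so 12^25 ≡ 3 (mod 23).

3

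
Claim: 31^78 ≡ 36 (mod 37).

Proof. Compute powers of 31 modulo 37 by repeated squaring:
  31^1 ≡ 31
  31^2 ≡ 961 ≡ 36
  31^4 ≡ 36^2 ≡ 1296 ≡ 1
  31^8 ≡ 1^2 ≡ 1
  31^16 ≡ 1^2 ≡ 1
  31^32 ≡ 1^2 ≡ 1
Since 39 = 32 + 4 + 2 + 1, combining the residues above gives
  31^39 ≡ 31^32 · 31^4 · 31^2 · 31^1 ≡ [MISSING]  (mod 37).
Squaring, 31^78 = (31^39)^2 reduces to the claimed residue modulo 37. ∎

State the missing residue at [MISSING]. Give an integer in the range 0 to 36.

6

Multiply the listed residues: 1 · 1 · 36 · 31 = 1 → 36 → 1116.
Reducing modulo 37: 1116 = 30·37 + 6, so 31^39 ≡ 6.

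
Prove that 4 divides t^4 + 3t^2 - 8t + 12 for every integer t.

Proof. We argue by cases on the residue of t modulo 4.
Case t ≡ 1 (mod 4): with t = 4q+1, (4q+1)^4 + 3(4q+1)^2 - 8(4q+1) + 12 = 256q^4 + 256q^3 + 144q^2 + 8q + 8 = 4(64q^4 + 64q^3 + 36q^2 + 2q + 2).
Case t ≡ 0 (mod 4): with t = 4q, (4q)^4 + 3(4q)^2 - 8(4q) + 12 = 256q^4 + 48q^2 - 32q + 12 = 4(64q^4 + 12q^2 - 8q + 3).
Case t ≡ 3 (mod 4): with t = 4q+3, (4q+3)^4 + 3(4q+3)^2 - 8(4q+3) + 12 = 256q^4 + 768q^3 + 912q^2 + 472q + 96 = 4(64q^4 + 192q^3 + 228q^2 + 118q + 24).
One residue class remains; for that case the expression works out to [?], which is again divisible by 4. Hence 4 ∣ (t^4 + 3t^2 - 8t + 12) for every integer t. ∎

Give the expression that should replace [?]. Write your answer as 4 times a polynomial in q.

Only t ≡ 2 (mod 4) is unaccounted for. Put t = 4q+2:
(4q+2)^4 + 3(4q+2)^2 - 8(4q+2) + 12 expands to 256q^4 + 512q^3 + 432q^2 + 144q + 24,
and factoring out 4 leaves 4(64q^4 + 128q^3 + 108q^2 + 36q + 6).

4(64q^4 + 128q^3 + 108q^2 + 36q + 6)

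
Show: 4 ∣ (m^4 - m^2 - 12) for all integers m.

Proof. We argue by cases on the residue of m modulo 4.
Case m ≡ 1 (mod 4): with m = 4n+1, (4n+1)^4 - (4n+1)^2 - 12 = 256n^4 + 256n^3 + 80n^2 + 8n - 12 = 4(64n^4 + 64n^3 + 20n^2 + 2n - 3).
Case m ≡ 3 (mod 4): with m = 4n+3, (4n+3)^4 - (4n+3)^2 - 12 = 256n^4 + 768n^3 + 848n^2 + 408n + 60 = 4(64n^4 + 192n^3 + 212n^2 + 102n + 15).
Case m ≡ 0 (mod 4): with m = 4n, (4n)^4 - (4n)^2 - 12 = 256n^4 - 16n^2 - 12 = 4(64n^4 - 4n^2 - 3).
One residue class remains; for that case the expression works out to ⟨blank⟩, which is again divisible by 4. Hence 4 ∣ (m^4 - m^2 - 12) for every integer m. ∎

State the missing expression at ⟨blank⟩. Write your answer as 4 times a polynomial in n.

Only m ≡ 2 (mod 4) is unaccounted for. Put m = 4n+2:
(4n+2)^4 - (4n+2)^2 - 12 expands to 256n^4 + 512n^3 + 368n^2 + 112n,
and factoring out 4 leaves 4(64n^4 + 128n^3 + 92n^2 + 28n).

4(64n^4 + 128n^3 + 92n^2 + 28n)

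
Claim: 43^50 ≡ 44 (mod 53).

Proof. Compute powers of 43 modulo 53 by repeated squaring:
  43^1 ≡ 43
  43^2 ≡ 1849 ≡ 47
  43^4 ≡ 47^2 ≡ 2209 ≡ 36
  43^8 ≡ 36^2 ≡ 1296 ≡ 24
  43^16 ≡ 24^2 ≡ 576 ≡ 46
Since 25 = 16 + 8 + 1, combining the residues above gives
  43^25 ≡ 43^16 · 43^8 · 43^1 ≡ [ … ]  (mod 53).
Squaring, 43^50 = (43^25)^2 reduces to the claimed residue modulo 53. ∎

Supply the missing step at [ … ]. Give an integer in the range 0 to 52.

Multiply the listed residues: 46 · 24 · 43 = 1104 → 47472.
Reducing modulo 53: 47472 = 895·53 + 37, so 43^25 ≡ 37.

37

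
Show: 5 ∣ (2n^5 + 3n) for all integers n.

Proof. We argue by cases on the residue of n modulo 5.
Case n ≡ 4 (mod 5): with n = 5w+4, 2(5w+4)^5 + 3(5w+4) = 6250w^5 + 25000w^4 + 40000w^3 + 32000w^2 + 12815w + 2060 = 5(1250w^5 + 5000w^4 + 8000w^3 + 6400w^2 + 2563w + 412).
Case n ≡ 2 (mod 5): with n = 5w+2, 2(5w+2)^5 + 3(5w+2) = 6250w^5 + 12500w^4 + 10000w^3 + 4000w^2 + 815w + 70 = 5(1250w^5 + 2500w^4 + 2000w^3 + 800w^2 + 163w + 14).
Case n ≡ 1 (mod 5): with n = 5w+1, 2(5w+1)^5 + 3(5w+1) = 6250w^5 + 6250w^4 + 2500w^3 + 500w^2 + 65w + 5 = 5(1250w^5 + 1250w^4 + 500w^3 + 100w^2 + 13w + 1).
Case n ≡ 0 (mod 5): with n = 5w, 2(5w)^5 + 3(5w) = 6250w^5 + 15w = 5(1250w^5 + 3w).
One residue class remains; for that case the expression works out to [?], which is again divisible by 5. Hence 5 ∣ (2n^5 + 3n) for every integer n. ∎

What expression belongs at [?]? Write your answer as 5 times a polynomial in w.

Only n ≡ 3 (mod 5) is unaccounted for. Put n = 5w+3:
2(5w+3)^5 + 3(5w+3) expands to 6250w^5 + 18750w^4 + 22500w^3 + 13500w^2 + 4065w + 495,
and factoring out 5 leaves 5(1250w^5 + 3750w^4 + 4500w^3 + 2700w^2 + 813w + 99).

5(1250w^5 + 3750w^4 + 4500w^3 + 2700w^2 + 813w + 99)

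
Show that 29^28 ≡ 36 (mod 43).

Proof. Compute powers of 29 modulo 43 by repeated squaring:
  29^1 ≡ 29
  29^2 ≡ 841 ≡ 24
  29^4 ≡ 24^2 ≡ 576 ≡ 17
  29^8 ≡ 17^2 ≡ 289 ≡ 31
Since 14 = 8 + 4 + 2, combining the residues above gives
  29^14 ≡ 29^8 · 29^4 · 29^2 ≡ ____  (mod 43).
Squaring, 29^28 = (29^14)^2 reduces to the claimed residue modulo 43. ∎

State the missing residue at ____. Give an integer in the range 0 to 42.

6

Multiply the listed residues: 31 · 17 · 24 = 527 → 12648.
Reducing modulo 43: 12648 = 294·43 + 6, so 29^14 ≡ 6.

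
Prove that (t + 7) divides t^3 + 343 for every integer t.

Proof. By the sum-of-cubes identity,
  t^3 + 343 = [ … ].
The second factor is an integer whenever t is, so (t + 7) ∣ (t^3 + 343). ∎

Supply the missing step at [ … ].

Polynomial division of t^3 + 343 by t + 7 leaves remainder 0 and quotient t^2 - 7t + 49.
Hence t^3 + 343 = (t + 7)(t^2 - 7t + 49).

(t + 7)(t^2 - 7t + 49)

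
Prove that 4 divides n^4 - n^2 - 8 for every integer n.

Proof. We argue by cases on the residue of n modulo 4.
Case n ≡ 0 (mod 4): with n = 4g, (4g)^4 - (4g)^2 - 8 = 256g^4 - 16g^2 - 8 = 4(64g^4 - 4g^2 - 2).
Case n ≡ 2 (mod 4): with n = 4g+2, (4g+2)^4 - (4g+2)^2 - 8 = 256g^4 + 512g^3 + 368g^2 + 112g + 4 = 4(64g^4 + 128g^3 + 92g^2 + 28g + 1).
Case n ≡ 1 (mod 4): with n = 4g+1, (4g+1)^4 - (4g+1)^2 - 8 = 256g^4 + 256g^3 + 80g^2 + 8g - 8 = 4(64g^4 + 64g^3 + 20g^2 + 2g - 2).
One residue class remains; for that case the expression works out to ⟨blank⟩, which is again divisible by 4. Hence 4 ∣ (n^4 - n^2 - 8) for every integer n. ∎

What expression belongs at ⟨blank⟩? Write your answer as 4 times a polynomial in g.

4(64g^4 + 192g^3 + 212g^2 + 102g + 16)

Only n ≡ 3 (mod 4) is unaccounted for. Put n = 4g+3:
(4g+3)^4 - (4g+3)^2 - 8 expands to 256g^4 + 768g^3 + 848g^2 + 408g + 64,
and factoring out 4 leaves 4(64g^4 + 192g^3 + 212g^2 + 102g + 16).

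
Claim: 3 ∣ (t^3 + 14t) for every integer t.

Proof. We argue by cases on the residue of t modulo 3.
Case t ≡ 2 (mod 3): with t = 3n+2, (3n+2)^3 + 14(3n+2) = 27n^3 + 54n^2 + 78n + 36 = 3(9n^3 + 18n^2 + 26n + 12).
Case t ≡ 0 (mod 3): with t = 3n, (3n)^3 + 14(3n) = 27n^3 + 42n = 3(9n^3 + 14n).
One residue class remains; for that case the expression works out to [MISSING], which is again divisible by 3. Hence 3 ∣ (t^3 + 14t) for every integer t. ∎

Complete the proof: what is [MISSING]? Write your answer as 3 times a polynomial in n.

Only t ≡ 1 (mod 3) is unaccounted for. Put t = 3n+1:
(3n+1)^3 + 14(3n+1) expands to 27n^3 + 27n^2 + 51n + 15,
and factoring out 3 leaves 3(9n^3 + 9n^2 + 17n + 5).

3(9n^3 + 9n^2 + 17n + 5)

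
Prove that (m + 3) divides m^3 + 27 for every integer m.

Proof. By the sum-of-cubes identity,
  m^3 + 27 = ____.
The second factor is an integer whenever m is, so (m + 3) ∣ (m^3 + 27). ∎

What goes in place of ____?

a^3 + b^3 = (a + b)(a^2 - ab + b^2). With a = m, b = 3:
m^3 + 27 = (m + 3)(m^2 - 3m + 9).

(m + 3)(m^2 - 3m + 9)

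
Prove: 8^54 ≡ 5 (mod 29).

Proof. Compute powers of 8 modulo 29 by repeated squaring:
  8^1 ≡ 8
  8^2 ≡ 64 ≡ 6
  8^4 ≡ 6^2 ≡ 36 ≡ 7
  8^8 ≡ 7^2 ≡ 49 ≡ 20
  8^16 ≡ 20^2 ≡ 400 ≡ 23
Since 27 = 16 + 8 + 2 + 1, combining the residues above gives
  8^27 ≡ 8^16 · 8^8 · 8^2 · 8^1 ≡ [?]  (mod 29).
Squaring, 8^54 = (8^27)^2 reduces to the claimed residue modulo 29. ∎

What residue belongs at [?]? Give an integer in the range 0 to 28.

8^16 · 8^8 · 8^2 · 8^1 ≡ 23 · 20 · 6 · 8 = 22080.
22080 mod 29 = 11, so 8^27 ≡ 11 (mod 29).

11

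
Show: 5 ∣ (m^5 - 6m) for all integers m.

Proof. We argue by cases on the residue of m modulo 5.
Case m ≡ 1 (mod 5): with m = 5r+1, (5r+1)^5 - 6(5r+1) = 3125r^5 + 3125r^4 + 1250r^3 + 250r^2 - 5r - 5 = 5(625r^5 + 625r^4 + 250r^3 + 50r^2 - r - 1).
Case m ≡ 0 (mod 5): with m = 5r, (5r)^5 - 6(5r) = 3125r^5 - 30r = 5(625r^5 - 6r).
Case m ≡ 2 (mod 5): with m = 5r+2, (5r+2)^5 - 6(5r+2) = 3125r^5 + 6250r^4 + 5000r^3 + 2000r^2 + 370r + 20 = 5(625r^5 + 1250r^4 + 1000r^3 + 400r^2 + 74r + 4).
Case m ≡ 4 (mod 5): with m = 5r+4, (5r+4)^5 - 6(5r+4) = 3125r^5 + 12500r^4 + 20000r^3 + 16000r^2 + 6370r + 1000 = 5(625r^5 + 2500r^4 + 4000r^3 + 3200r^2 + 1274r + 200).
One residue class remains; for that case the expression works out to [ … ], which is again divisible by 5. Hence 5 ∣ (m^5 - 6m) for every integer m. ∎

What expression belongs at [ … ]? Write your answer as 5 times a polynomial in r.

5(625r^5 + 1875r^4 + 2250r^3 + 1350r^2 + 399r + 45)

The residues treated are {1, 0, 2, 4}, so the missing case is m ≡ 3 (mod 5); write m = 5r+3.
Then (5r+3)^5 - 6(5r+3) = 3125r^5 + 9375r^4 + 11250r^3 + 6750r^2 + 1995r + 225 = 5(625r^5 + 1875r^4 + 2250r^3 + 1350r^2 + 399r + 45).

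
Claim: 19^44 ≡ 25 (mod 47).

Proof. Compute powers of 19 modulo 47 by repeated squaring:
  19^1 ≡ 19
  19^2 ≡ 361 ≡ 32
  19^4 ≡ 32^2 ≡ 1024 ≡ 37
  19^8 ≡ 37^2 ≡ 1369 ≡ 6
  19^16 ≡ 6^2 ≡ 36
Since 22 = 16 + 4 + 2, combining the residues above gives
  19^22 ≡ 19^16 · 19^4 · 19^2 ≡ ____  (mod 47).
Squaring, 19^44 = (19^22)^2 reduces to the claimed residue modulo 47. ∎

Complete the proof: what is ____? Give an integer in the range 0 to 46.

19^16 · 19^4 · 19^2 ≡ 36 · 37 · 32 = 42624.
42624 mod 47 = 42, so 19^22 ≡ 42 (mod 47).

42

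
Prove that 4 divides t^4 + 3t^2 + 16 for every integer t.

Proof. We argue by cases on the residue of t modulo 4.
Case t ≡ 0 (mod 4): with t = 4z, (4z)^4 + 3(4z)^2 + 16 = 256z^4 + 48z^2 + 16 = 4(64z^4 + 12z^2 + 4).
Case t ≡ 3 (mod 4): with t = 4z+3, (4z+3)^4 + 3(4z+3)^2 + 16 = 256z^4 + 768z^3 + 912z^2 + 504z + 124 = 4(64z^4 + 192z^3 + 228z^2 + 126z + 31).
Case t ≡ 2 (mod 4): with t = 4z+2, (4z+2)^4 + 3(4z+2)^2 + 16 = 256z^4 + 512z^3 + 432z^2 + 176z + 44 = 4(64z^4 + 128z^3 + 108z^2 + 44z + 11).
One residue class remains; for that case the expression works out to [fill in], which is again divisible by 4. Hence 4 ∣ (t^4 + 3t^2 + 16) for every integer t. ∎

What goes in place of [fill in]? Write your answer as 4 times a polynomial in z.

4(64z^4 + 64z^3 + 36z^2 + 10z + 5)

The residues treated are {0, 3, 2}, so the missing case is t ≡ 1 (mod 4); write t = 4z+1.
Then (4z+1)^4 + 3(4z+1)^2 + 16 = 256z^4 + 256z^3 + 144z^2 + 40z + 20 = 4(64z^4 + 64z^3 + 36z^2 + 10z + 5).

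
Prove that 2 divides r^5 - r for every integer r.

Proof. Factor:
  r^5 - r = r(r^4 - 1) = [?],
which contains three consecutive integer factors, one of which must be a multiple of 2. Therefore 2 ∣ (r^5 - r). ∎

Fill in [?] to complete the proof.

r^4 - 1 = (r^2 - 1)(r^2 + 1), and r^2 - 1 = (r-1)(r+1).
So r(r^4 - 1) = (r - 1)r(r + 1)(r^2 + 1).

(r - 1)r(r + 1)(r^2 + 1)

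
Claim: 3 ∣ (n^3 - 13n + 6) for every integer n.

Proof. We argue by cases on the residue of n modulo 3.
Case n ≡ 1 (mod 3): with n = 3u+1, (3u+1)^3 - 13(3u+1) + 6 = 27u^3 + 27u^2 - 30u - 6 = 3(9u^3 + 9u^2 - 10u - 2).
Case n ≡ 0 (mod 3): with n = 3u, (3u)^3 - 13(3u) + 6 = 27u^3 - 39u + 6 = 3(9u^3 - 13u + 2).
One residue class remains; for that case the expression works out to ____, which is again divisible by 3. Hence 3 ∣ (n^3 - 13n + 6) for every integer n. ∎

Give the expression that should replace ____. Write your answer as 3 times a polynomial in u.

Only n ≡ 2 (mod 3) is unaccounted for. Put n = 3u+2:
(3u+2)^3 - 13(3u+2) + 6 expands to 27u^3 + 54u^2 - 3u - 12,
and factoring out 3 leaves 3(9u^3 + 18u^2 - u - 4).

3(9u^3 + 18u^2 - u - 4)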